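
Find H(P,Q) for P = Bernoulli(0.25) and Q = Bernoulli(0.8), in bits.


H(P,Q) = -p*log2(q) - (1-p)*log2(1-q). -0.25*log2(0.8) = 0.080482; -0.75*log2(0.2) = 1.741446. H(P,Q) = 0.080482 + 1.741446 = 1.8219

1.8219 bits


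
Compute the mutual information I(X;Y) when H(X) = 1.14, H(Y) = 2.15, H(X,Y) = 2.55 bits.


I(X;Y) = H(X) + H(Y) - H(X,Y) = 1.14 + 2.15 - 2.55 = 0.74

0.74 bits


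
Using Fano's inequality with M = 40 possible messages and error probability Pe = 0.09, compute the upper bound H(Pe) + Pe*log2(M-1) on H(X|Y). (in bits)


H(Pe) = -Pe*log2(Pe) - (1-Pe)*log2(1-Pe) = -0.09*log2(0.09) - 0.91*log2(0.91) = 0.312654 + 0.123816 = 0.4365. Pe*log2(M-1) = 0.09*log2(39) = 0.475686. Bound = H(Pe) + Pe*log2(M-1) = 0.312654 + 0.123816 + 0.475686 = 0.9122

0.9122 bits


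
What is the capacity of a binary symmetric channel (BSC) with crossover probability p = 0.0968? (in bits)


H(p) = -p*log2(p) - (1-p)*log2(1-p) = -0.0968*log2(0.0968) - 0.9032*log2(0.9032) = 0.326105 + 0.132664 = 0.4588. C = 1 - H(p) = 1 - 0.4588 = 0.5412

0.5412 bits


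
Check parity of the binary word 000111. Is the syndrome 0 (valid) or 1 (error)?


Syndrome = XOR of all bits = 0 XOR 0 XOR 0 XOR 1 XOR 1 XOR 1 = 1

1


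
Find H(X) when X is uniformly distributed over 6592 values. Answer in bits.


H = log2(n) = log2(6592) = 12.6865

12.6865 bits


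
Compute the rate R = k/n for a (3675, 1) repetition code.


Rate = k/n = 1/3675

1/3675


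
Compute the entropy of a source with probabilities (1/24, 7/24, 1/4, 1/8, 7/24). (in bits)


H = -sum(p_i * log2(p_i)). Terms: -(1/24)*log2(1/24) = 0.191040; -(7/24)*log2(7/24) = 0.518469; -(1/4)*log2(1/4) = 0.500000; -(1/8)*log2(1/8) = 0.375000; -(7/24)*log2(7/24) = 0.518469. H = 0.191040 + 0.518469 + 0.500000 + 0.375000 + 0.518469 = 2.103

2.103 bits


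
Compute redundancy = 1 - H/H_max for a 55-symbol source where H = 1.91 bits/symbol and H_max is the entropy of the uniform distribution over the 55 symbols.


H_max = log2(K) = log2(55) = 5.7814 bits/symbol. Redundancy = 1 - H/H_max = 1 - 1.91/5.7814 = 1 - 0.3304 = 0.6696

0.6696


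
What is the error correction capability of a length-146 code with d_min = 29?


Correction capability = floor((d-1)/2) = floor((29-1)/2) = 14

14 errors


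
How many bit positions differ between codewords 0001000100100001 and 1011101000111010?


Count differing positions: ^ . ^ . ^ . ^ ^ . . . ^ ^ . ^ ^ = 9 differences

9


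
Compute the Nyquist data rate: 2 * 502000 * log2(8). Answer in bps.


Rate = 2 * B * log2(M) = 2 * 502000 * 3.0 = 3012000.0

3012000.0 bps


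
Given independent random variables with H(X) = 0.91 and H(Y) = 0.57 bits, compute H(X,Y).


For independent variables, H(X,Y) = H(X) + H(Y) = 0.91 + 0.57 = 1.48

1.48 bits


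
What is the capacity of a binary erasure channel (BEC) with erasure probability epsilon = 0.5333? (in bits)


C = 1 - epsilon = 1 - 0.5333 = 0.4667

0.4667 bits


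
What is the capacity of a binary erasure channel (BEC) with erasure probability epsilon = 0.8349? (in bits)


C = 1 - epsilon = 1 - 0.8349 = 0.1651

0.1651 bits


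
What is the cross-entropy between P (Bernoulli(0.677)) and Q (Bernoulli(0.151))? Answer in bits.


H(P,Q) = -p*log2(q) - (1-p)*log2(1-q). -0.677*log2(0.151) = 1.846436; -0.323*log2(0.849) = 0.076281. H(P,Q) = 1.846436 + 0.076281 = 1.9227

1.9227 bits


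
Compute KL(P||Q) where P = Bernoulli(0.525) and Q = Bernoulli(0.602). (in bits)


KL = p*log2(p/q) + (1-p)*log2((1-p)/(1-q)) = 0.525*log2(0.525/0.602) + 0.475*log2(0.475/0.398) = 0.0175

0.0175 bits


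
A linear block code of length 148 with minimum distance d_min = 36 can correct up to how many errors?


Correction capability = floor((d-1)/2) = floor((36-1)/2) = 17

17 errors


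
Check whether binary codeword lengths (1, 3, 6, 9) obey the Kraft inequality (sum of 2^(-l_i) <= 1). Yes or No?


Kraft sum = sum(2^(-l_i)) = 0.6426, need <= 1. Result: satisfied (a binary prefix-free code with these lengths exists)

Yes


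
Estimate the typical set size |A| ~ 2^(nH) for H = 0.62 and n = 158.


log2|A_typical| = nH = 158 * 0.62 = 97.96, so |A_typical| ~ 2^97.96 = 3.082e+29

3.082e+29


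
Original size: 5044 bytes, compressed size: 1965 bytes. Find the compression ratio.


Ratio = original / compressed = 5044 / 1965 = 2.5669

2.5669


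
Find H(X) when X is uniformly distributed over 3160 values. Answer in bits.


H = log2(n) = log2(3160) = 11.6257

11.6257 bits


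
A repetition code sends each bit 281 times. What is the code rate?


Rate = k/n = 1/281

1/281


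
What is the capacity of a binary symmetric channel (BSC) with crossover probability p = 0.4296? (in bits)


H(p) = -p*log2(p) - (1-p)*log2(1-p) = -0.4296*log2(0.4296) - 0.5704*log2(0.5704) = 0.523654 + 0.461998 = 0.9857. C = 1 - H(p) = 1 - 0.9857 = 0.0143

0.0143 bits


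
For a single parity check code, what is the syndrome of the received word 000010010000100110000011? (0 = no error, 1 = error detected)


Syndrome = XOR of all bits = 0 XOR 0 XOR 0 XOR 0 XOR 1 XOR 0 XOR 0 XOR 1 XOR 0 XOR 0 XOR 0 XOR 0 XOR 1 XOR 0 XOR 0 XOR 1 XOR 1 XOR 0 XOR 0 XOR 0 XOR 0 XOR 0 XOR 1 XOR 1 = 1

1


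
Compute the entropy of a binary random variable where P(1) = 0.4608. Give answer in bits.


H = -p*log2(p) - (1-p)*log2(1-p). -0.4608*log2(0.4608) = 0.515076; -0.5392*log2(0.5392) = 0.480485. H = 0.515076 + 0.480485 = 0.9956

0.9956 bits


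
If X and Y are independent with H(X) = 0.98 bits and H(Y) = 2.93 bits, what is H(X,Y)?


For independent variables, H(X,Y) = H(X) + H(Y) = 0.98 + 2.93 = 3.91

3.91 bits


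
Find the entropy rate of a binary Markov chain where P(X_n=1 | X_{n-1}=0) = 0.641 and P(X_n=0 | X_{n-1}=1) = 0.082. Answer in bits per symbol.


Stationary distribution: pi_0 = p10/(p01+p10) = 0.1134, pi_1 = 0.8866. Entropy rate H' = pi_0*H(p01) + pi_1*H(p10) = 0.1134*0.9418 + 0.8866*0.4092 = 0.4696

0.4696 bits/symbol


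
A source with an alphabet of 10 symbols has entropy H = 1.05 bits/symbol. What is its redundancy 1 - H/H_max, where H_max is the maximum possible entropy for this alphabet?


H_max = log2(K) = log2(10) = 3.3219 bits/symbol. Redundancy = 1 - H/H_max = 1 - 1.05/3.3219 = 1 - 0.3161 = 0.6839

0.6839


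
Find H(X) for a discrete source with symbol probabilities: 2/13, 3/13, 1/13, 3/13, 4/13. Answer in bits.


H = -sum(p_i * log2(p_i)). Terms: -(2/13)*log2(2/13) = 0.415452; -(3/13)*log2(3/13) = 0.488187; -(1/13)*log2(1/13) = 0.284649; -(3/13)*log2(3/13) = 0.488187; -(4/13)*log2(4/13) = 0.523212. H = 0.415452 + 0.488187 + 0.284649 + 0.488187 + 0.523212 = 2.1997

2.1997 bits


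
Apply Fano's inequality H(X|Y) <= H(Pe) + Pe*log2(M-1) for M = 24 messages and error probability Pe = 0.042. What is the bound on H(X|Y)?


H(Pe) = -Pe*log2(Pe) - (1-Pe)*log2(1-Pe) = -0.042*log2(0.042) - 0.958*log2(0.958) = 0.192086 + 0.059303 = 0.2514. Pe*log2(M-1) = 0.042*log2(23) = 0.189990. Bound = H(Pe) + Pe*log2(M-1) = 0.192086 + 0.059303 + 0.189990 = 0.4414

0.4414 bits


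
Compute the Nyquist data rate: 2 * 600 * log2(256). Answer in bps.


Rate = 2 * B * log2(M) = 2 * 600 * 8.0 = 9600.0

9600.0 bps


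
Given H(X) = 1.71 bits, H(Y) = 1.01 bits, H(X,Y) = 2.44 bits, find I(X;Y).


I(X;Y) = H(X) + H(Y) - H(X,Y) = 1.71 + 1.01 - 2.44 = 0.28

0.28 bits


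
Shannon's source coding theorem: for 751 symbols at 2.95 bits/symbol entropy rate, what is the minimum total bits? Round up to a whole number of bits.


Minimum bits >= n * H = 751 * 2.95 = 2215.45, rounded up to a whole number of bits = 2216

2216 bits


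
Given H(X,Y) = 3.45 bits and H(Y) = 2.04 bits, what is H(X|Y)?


H(X|Y) = H(X,Y) - H(Y) = 3.45 - 2.04 = 1.41

1.41 bits


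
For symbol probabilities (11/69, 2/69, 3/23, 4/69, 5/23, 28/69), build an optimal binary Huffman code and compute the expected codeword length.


Huffman construction (repeatedly merge the two least-probable nodes; each merge adds 1 bit to every symbol beneath it): 2/69 + 4/69 = 2/23; 2/23 + 3/23 = 5/23; 11/69 + 5/23 = 26/69; 5/23 + 26/69 = 41/69; 28/69 + 41/69 = 1. Resulting codeword lengths (in the order the probabilities were given): (3, 4, 3, 4, 3, 1). L_avg = sum(p_i * l_i) = 11/69*3 + 2/69*4 + 3/23*3 + 4/69*4 + 5/23*3 + 28/69*1 = 157/69 = 2.2754

2.2754 bits


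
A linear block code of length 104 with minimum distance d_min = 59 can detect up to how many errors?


Detection capability = d_min - 1 = 59 - 1 = 58

58 errors


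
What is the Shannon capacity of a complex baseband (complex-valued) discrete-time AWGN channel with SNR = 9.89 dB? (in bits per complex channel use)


SNR_linear = 10^(9.89/10) = 9.7499; C = log2(1 + SNR_linear) = log2(1 + 9.7499) = 3.4263

3.4263 bits/channel use


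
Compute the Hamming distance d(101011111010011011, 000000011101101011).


Count differing positions: ^ . ^ . ^ ^ ^ . . ^ ^ ^ ^ ^ . . . . = 10 differences

10


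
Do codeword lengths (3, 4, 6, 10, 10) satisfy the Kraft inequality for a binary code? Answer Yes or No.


Kraft sum = sum(2^(-l_i)) = 0.2051, need <= 1. Result: satisfied (a binary prefix-free code with these lengths exists)

Yes


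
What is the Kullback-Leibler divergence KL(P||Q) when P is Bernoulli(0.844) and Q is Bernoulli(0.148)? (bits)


KL = p*log2(p/q) + (1-p)*log2((1-p)/(1-q)) = 0.844*log2(0.844/0.148) + 0.156*log2(0.156/0.852) = 1.7377

1.7377 bits


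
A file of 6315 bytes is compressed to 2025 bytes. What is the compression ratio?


Ratio = original / compressed = 6315 / 2025 = 3.1185

3.1185


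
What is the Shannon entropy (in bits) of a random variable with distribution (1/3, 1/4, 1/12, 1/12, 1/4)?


H = -sum(p_i * log2(p_i)). Terms: -(1/3)*log2(1/3) = 0.528321; -(1/4)*log2(1/4) = 0.500000; -(1/12)*log2(1/12) = 0.298747; -(1/12)*log2(1/12) = 0.298747; -(1/4)*log2(1/4) = 0.500000. H = 0.528321 + 0.500000 + 0.298747 + 0.298747 + 0.500000 = 2.1258

2.1258 bits


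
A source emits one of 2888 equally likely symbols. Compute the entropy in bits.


H = log2(n) = log2(2888) = 11.4959

11.4959 bits


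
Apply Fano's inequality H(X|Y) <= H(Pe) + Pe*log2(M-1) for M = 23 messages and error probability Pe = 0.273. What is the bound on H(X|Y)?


H(Pe) = -Pe*log2(Pe) - (1-Pe)*log2(1-Pe) = -0.273*log2(0.273) - 0.727*log2(0.727) = 0.511336 + 0.334400 = 0.8457. Pe*log2(M-1) = 0.273*log2(22) = 1.217425. Bound = H(Pe) + Pe*log2(M-1) = 0.511336 + 0.334400 + 1.217425 = 2.0632

2.0632 bits


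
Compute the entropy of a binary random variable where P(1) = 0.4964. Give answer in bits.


H = -p*log2(p) - (1-p)*log2(1-p). -0.4964*log2(0.4964) = 0.501575; -0.5036*log2(0.5036) = 0.498388. H = 0.501575 + 0.498388 = 1.0

1.0 bits


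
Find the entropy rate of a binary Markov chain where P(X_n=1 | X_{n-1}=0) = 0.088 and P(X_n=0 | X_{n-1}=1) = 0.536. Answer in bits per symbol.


Stationary distribution: pi_0 = p10/(p01+p10) = 0.859, pi_1 = 0.141. Entropy rate H' = pi_0*H(p01) + pi_1*H(p10) = 0.859*0.4298 + 0.141*0.9963 = 0.5096

0.5096 bits/symbol


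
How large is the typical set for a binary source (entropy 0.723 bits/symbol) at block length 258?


log2|A_typical| = nH = 258 * 0.723 = 186.534, so |A_typical| ~ 2^186.534 = 1.420e+56

1.420e+56


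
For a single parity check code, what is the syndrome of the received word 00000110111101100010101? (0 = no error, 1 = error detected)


Syndrome = XOR of all bits = 0 XOR 0 XOR 0 XOR 0 XOR 0 XOR 1 XOR 1 XOR 0 XOR 1 XOR 1 XOR 1 XOR 1 XOR 0 XOR 1 XOR 1 XOR 0 XOR 0 XOR 0 XOR 1 XOR 0 XOR 1 XOR 0 XOR 1 = 1

1


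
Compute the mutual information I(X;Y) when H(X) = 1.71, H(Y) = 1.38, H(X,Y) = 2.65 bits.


I(X;Y) = H(X) + H(Y) - H(X,Y) = 1.71 + 1.38 - 2.65 = 0.44

0.44 bits


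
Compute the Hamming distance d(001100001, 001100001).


Count differing positions: . . . . . . . . . = 0 differences

0


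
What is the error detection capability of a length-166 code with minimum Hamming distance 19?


Detection capability = d_min - 1 = 19 - 1 = 18

18 errors


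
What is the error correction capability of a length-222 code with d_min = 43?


Correction capability = floor((d-1)/2) = floor((43-1)/2) = 21

21 errors


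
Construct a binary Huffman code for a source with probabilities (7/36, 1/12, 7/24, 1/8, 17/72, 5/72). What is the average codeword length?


Huffman construction (repeatedly merge the two least-probable nodes; each merge adds 1 bit to every symbol beneath it): 5/72 + 1/12 = 11/72; 1/8 + 11/72 = 5/18; 7/36 + 17/72 = 31/72; 5/18 + 7/24 = 41/72; 31/72 + 41/72 = 1. Resulting codeword lengths (in the order the probabilities were given): (2, 4, 2, 3, 2, 4). L_avg = sum(p_i * l_i) = 7/36*2 + 1/12*4 + 7/24*2 + 1/8*3 + 17/72*2 + 5/72*4 = 175/72 = 2.4306

2.4306 bits


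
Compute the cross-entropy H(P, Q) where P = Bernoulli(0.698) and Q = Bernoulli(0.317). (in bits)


H(P,Q) = -p*log2(q) - (1-p)*log2(1-q). -0.698*log2(0.317) = 1.156897; -0.302*log2(0.683) = 0.166113. H(P,Q) = 1.156897 + 0.166113 = 1.323

1.323 bits


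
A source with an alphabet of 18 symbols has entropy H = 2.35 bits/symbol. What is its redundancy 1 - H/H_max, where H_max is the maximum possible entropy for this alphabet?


H_max = log2(K) = log2(18) = 4.1699 bits/symbol. Redundancy = 1 - H/H_max = 1 - 2.35/4.1699 = 1 - 0.5636 = 0.4364

0.4364


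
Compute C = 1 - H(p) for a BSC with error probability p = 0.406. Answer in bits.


H(p) = -p*log2(p) - (1-p)*log2(1-p) = -0.406*log2(0.406) - 0.594*log2(0.594) = 0.527982 + 0.446370 = 0.9744. C = 1 - H(p) = 1 - 0.9744 = 0.0256

0.0256 bits


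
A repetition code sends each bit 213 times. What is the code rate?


Rate = k/n = 1/213

1/213


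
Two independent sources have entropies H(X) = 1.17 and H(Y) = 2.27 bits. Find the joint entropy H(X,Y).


For independent variables, H(X,Y) = H(X) + H(Y) = 1.17 + 2.27 = 3.44

3.44 bits


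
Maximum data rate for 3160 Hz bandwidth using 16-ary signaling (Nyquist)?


Rate = 2 * B * log2(M) = 2 * 3160 * 4.0 = 25280.0

25280.0 bps


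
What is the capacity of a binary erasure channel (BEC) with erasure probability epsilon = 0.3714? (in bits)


C = 1 - epsilon = 1 - 0.3714 = 0.6286

0.6286 bits


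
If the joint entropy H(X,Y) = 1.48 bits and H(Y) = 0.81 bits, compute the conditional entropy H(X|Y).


H(X|Y) = H(X,Y) - H(Y) = 1.48 - 0.81 = 0.67

0.67 bits


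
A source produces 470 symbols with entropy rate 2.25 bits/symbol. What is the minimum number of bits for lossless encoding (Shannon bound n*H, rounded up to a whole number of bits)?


Minimum bits >= n * H = 470 * 2.25 = 1057.5, rounded up to a whole number of bits = 1058

1058 bits


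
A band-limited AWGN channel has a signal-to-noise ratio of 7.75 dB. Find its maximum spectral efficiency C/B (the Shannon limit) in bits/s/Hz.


SNR_linear = 10^(7.75/10) = 5.9566; C/B = log2(1 + SNR_linear) = log2(1 + 5.9566) = 2.7984

2.7984 bits/s/Hz


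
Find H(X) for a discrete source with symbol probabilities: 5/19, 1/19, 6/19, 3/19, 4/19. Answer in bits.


H = -sum(p_i * log2(p_i)). Terms: -(5/19)*log2(5/19) = 0.506842; -(1/19)*log2(1/19) = 0.223575; -(6/19)*log2(6/19) = 0.525147; -(3/19)*log2(3/19) = 0.420468; -(4/19)*log2(4/19) = 0.473248. H = 0.506842 + 0.223575 + 0.525147 + 0.420468 + 0.473248 = 2.1493

2.1493 bits


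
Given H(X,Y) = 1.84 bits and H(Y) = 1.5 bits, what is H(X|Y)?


H(X|Y) = H(X,Y) - H(Y) = 1.84 - 1.5 = 0.34

0.34 bits


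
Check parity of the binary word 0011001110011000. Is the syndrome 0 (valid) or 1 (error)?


Syndrome = XOR of all bits = 0 XOR 0 XOR 1 XOR 1 XOR 0 XOR 0 XOR 1 XOR 1 XOR 1 XOR 0 XOR 0 XOR 1 XOR 1 XOR 0 XOR 0 XOR 0 = 1

1


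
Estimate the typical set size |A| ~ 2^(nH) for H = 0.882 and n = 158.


log2|A_typical| = nH = 158 * 0.882 = 139.356, so |A_typical| ~ 2^139.356 = 8.919e+41

8.919e+41


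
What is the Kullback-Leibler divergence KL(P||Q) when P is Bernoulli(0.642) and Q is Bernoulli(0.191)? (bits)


KL = p*log2(p/q) + (1-p)*log2((1-p)/(1-q)) = 0.642*log2(0.642/0.191) + 0.358*log2(0.358/0.809) = 0.7018

0.7018 bits


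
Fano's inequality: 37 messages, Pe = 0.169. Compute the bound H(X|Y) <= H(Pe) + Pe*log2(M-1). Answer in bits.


H(Pe) = -Pe*log2(Pe) - (1-Pe)*log2(1-Pe) = -0.169*log2(0.169) - 0.831*log2(0.831) = 0.433469 + 0.221943 = 0.6554. Pe*log2(M-1) = 0.169*log2(36) = 0.873717. Bound = H(Pe) + Pe*log2(M-1) = 0.433469 + 0.221943 + 0.873717 = 1.5291

1.5291 bits


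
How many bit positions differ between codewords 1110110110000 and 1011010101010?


Count differing positions: . ^ . ^ ^ . . . ^ ^ . ^ . = 6 differences

6


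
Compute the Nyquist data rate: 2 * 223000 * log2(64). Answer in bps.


Rate = 2 * B * log2(M) = 2 * 223000 * 6.0 = 2676000.0

2676000.0 bps


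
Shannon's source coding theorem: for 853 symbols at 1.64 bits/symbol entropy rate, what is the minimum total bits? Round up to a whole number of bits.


Minimum bits >= n * H = 853 * 1.64 = 1398.92, rounded up to a whole number of bits = 1399

1399 bits


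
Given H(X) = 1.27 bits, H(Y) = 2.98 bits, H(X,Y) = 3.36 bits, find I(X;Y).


I(X;Y) = H(X) + H(Y) - H(X,Y) = 1.27 + 2.98 - 3.36 = 0.89

0.89 bits


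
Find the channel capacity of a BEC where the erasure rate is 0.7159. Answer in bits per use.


C = 1 - epsilon = 1 - 0.7159 = 0.2841

0.2841 bits


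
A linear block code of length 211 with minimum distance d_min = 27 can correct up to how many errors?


Correction capability = floor((d-1)/2) = floor((27-1)/2) = 13

13 errors


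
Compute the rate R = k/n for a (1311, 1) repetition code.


Rate = k/n = 1/1311

1/1311


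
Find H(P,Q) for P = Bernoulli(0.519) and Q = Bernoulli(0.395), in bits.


H(P,Q) = -p*log2(q) - (1-p)*log2(1-q). -0.519*log2(0.395) = 0.695499; -0.481*log2(0.605) = 0.348722. H(P,Q) = 0.695499 + 0.348722 = 1.0442

1.0442 bits


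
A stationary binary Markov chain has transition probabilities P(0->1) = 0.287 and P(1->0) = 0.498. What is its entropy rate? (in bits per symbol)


Stationary distribution: pi_0 = p10/(p01+p10) = 0.6344, pi_1 = 0.3656. Entropy rate H' = pi_0*H(p01) + pi_1*H(p10) = 0.6344*0.8648 + 0.3656*1.0 = 0.9142

0.9142 bits/symbol


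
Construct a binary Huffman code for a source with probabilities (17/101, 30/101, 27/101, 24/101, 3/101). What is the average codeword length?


Huffman construction (repeatedly merge the two least-probable nodes; each merge adds 1 bit to every symbol beneath it): 3/101 + 17/101 = 20/101; 20/101 + 24/101 = 44/101; 27/101 + 30/101 = 57/101; 44/101 + 57/101 = 1. Resulting codeword lengths (in the order the probabilities were given): (3, 2, 2, 2, 3). L_avg = sum(p_i * l_i) = 17/101*3 + 30/101*2 + 27/101*2 + 24/101*2 + 3/101*3 = 222/101 = 2.198

2.198 bits


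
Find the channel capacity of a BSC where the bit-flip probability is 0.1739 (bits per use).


H(p) = -p*log2(p) - (1-p)*log2(1-p) = -0.1739*log2(0.1739) - 0.8261*log2(0.8261) = 0.438866 + 0.227683 = 0.6665. C = 1 - H(p) = 1 - 0.6665 = 0.3335

0.3335 bits


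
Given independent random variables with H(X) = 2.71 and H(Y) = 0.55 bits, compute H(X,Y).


For independent variables, H(X,Y) = H(X) + H(Y) = 2.71 + 0.55 = 3.26

3.26 bits


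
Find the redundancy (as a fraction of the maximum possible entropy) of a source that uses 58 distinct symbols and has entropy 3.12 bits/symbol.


H_max = log2(K) = log2(58) = 5.858 bits/symbol. Redundancy = 1 - H/H_max = 1 - 3.12/5.858 = 1 - 0.5326 = 0.4674

0.4674


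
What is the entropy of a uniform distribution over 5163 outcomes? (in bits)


H = log2(n) = log2(5163) = 12.334

12.334 bits


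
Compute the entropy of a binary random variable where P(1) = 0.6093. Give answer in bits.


H = -p*log2(p) - (1-p)*log2(1-p). -0.6093*log2(0.6093) = 0.435513; -0.3907*log2(0.3907) = 0.529737. H = 0.435513 + 0.529737 = 0.9652

0.9652 bits


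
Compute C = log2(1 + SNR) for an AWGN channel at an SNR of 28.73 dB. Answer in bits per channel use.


SNR_linear = 10^(28.73/10) = 746.4488; C = log2(1 + SNR_linear) = log2(1 + 746.4488) = 9.5458

9.5458 bits/channel use


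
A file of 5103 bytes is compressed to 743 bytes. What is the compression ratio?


Ratio = original / compressed = 5103 / 743 = 6.8681

6.8681


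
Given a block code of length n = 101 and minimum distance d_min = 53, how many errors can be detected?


Detection capability = d_min - 1 = 53 - 1 = 52

52 errors


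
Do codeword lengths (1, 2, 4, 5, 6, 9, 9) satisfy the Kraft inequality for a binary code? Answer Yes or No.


Kraft sum = sum(2^(-l_i)) = 0.8633, need <= 1. Result: satisfied (a binary prefix-free code with these lengths exists)

Yes


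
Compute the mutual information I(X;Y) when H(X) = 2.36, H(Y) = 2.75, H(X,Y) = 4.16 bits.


I(X;Y) = H(X) + H(Y) - H(X,Y) = 2.36 + 2.75 - 4.16 = 0.95

0.95 bits


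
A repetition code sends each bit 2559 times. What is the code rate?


Rate = k/n = 1/2559

1/2559


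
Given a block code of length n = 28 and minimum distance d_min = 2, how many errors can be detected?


Detection capability = d_min - 1 = 2 - 1 = 1

1 errors


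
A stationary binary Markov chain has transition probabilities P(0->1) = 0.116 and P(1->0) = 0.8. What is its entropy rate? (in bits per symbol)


Stationary distribution: pi_0 = p10/(p01+p10) = 0.8734, pi_1 = 0.1266. Entropy rate H' = pi_0*H(p01) + pi_1*H(p10) = 0.8734*0.5178 + 0.1266*0.7219 = 0.5436

0.5436 bits/symbol


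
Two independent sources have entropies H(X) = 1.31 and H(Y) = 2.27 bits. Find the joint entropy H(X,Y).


For independent variables, H(X,Y) = H(X) + H(Y) = 1.31 + 2.27 = 3.58

3.58 bits


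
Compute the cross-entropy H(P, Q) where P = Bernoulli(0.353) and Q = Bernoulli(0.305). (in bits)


H(P,Q) = -p*log2(q) - (1-p)*log2(1-q). -0.353*log2(0.305) = 0.604731; -0.647*log2(0.695) = 0.339620. H(P,Q) = 0.604731 + 0.339620 = 0.9444

0.9444 bits


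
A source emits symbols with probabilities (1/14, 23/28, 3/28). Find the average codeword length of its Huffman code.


Huffman construction (repeatedly merge the two least-probable nodes; each merge adds 1 bit to every symbol beneath it): 1/14 + 3/28 = 5/28; 5/28 + 23/28 = 1. Resulting codeword lengths (in the order the probabilities were given): (2, 1, 2). L_avg = sum(p_i * l_i) = 1/14*2 + 23/28*1 + 3/28*2 = 33/28 = 1.1786

1.1786 bits


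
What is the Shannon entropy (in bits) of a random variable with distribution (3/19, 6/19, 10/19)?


H = -sum(p_i * log2(p_i)). Terms: -(3/19)*log2(3/19) = 0.420468; -(6/19)*log2(6/19) = 0.525147; -(10/19)*log2(10/19) = 0.487368. H = 0.420468 + 0.525147 + 0.487368 = 1.433

1.433 bits


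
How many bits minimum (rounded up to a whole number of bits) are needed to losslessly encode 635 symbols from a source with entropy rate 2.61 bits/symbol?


Minimum bits >= n * H = 635 * 2.61 = 1657.35, rounded up to a whole number of bits = 1658

1658 bits


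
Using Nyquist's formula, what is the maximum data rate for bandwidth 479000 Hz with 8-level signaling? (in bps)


Rate = 2 * B * log2(M) = 2 * 479000 * 3.0 = 2874000.0

2874000.0 bps


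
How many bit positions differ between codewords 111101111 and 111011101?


Count differing positions: . . . ^ ^ . . ^ . = 3 differences

3


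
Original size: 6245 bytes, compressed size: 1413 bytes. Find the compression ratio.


Ratio = original / compressed = 6245 / 1413 = 4.4197

4.4197


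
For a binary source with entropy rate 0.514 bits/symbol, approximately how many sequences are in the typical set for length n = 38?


log2|A_typical| = nH = 38 * 0.514 = 19.532, so |A_typical| ~ 2^19.532 = 7.581e+05

7.581e+05


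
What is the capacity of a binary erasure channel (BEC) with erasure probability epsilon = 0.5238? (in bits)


C = 1 - epsilon = 1 - 0.5238 = 0.4762

0.4762 bits


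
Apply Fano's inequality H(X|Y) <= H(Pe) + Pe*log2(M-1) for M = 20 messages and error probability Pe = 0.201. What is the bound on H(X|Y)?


H(Pe) = -Pe*log2(Pe) - (1-Pe)*log2(1-Pe) = -0.201*log2(0.201) - 0.799*log2(0.799) = 0.465261 + 0.258662 = 0.7239. Pe*log2(M-1) = 0.201*log2(19) = 0.853833. Bound = H(Pe) + Pe*log2(M-1) = 0.465261 + 0.258662 + 0.853833 = 1.5778

1.5778 bits


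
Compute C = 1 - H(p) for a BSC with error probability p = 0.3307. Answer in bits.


H(p) = -p*log2(p) - (1-p)*log2(1-p) = -0.3307*log2(0.3307) - 0.6693*log2(0.6693) = 0.527931 + 0.387709 = 0.9156. C = 1 - H(p) = 1 - 0.9156 = 0.0844

0.0844 bits


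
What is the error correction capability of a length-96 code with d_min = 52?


Correction capability = floor((d-1)/2) = floor((52-1)/2) = 25

25 errors


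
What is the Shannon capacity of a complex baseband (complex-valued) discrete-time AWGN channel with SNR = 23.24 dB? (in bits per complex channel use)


SNR_linear = 10^(23.24/10) = 210.8628; C = log2(1 + SNR_linear) = log2(1 + 210.8628) = 7.727

7.727 bits/channel use


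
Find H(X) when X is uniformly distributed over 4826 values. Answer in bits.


H = log2(n) = log2(4826) = 12.2366

12.2366 bits


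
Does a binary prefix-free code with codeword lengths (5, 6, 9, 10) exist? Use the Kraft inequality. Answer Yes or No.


Kraft sum = sum(2^(-l_i)) = 0.0498, need <= 1. Result: satisfied (a binary prefix-free code with these lengths exists)

Yes


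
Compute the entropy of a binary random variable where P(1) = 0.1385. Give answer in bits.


H = -p*log2(p) - (1-p)*log2(1-p). -0.1385*log2(0.1385) = 0.395008; -0.8615*log2(0.8615) = 0.185289. H = 0.395008 + 0.185289 = 0.5803

0.5803 bits


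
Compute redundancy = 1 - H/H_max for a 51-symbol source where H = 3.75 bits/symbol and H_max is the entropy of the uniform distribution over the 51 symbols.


H_max = log2(K) = log2(51) = 5.6724 bits/symbol. Redundancy = 1 - H/H_max = 1 - 3.75/5.6724 = 1 - 0.6611 = 0.3389

0.3389


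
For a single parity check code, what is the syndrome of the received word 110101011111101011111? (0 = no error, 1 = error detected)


Syndrome = XOR of all bits = 1 XOR 1 XOR 0 XOR 1 XOR 0 XOR 1 XOR 0 XOR 1 XOR 1 XOR 1 XOR 1 XOR 1 XOR 1 XOR 0 XOR 1 XOR 0 XOR 1 XOR 1 XOR 1 XOR 1 XOR 1 = 0

0


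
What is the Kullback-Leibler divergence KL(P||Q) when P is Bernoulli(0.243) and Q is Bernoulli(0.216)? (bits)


KL = p*log2(p/q) + (1-p)*log2((1-p)/(1-q)) = 0.243*log2(0.243/0.216) + 0.757*log2(0.757/0.784) = 0.003

0.003 bits


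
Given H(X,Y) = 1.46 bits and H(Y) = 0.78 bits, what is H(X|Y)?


H(X|Y) = H(X,Y) - H(Y) = 1.46 - 0.78 = 0.68

0.68 bits


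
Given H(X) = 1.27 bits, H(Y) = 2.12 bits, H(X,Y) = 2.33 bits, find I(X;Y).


I(X;Y) = H(X) + H(Y) - H(X,Y) = 1.27 + 2.12 - 2.33 = 1.06

1.06 bits


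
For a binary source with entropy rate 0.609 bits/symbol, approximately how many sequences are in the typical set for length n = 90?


log2|A_typical| = nH = 90 * 0.609 = 54.81, so |A_typical| ~ 2^54.81 = 3.158e+16

3.158e+16


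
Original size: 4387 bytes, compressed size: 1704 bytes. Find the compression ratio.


Ratio = original / compressed = 4387 / 1704 = 2.5745

2.5745


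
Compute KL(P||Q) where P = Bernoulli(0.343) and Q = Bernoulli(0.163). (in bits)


KL = p*log2(p/q) + (1-p)*log2((1-p)/(1-q)) = 0.343*log2(0.343/0.163) + 0.657*log2(0.657/0.837) = 0.1386

0.1386 bits


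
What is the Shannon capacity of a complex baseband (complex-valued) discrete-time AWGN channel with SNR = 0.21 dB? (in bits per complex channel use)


SNR_linear = 10^(0.21/10) = 1.0495; C = log2(1 + SNR_linear) = log2(1 + 1.0495) = 1.0353

1.0353 bits/channel use


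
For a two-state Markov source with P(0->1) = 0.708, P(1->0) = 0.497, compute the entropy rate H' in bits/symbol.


Stationary distribution: pi_0 = p10/(p01+p10) = 0.4124, pi_1 = 0.5876. Entropy rate H' = pi_0*H(p01) + pi_1*H(p10) = 0.4124*0.8713 + 0.5876*1.0 = 0.9469

0.9469 bits/symbol


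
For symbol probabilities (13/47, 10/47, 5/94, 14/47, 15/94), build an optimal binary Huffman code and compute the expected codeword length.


Huffman construction (repeatedly merge the two least-probable nodes; each merge adds 1 bit to every symbol beneath it): 5/94 + 15/94 = 10/47; 10/47 + 10/47 = 20/47; 13/47 + 14/47 = 27/47; 20/47 + 27/47 = 1. Resulting codeword lengths (in the order the probabilities were given): (2, 2, 3, 2, 3). L_avg = sum(p_i * l_i) = 13/47*2 + 10/47*2 + 5/94*3 + 14/47*2 + 15/94*3 = 104/47 = 2.2128

2.2128 bits


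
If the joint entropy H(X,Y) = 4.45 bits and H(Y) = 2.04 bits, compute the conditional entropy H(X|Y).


H(X|Y) = H(X,Y) - H(Y) = 4.45 - 2.04 = 2.41

2.41 bits


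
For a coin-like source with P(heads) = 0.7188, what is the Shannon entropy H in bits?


H = -p*log2(p) - (1-p)*log2(1-p). -0.7188*log2(0.7188) = 0.342392; -0.2812*log2(0.2812) = 0.514689. H = 0.342392 + 0.514689 = 0.8571

0.8571 bits


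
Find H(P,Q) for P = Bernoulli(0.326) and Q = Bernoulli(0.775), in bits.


H(P,Q) = -p*log2(q) - (1-p)*log2(1-q). -0.326*log2(0.775) = 0.119881; -0.674*log2(0.225) = 1.450450. H(P,Q) = 0.119881 + 1.450450 = 1.5703

1.5703 bits


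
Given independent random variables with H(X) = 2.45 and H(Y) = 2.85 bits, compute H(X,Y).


For independent variables, H(X,Y) = H(X) + H(Y) = 2.45 + 2.85 = 5.3

5.3 bits


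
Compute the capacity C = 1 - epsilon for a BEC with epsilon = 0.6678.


C = 1 - epsilon = 1 - 0.6678 = 0.3322

0.3322 bits


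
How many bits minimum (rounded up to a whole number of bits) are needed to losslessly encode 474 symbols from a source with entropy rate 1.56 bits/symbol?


Minimum bits >= n * H = 474 * 1.56 = 739.44, rounded up to a whole number of bits = 740

740 bits


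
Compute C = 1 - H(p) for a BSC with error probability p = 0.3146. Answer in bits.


H(p) = -p*log2(p) - (1-p)*log2(1-p) = -0.3146*log2(0.3146) - 0.6854*log2(0.6854) = 0.524882 + 0.373531 = 0.8984. C = 1 - H(p) = 1 - 0.8984 = 0.1016

0.1016 bits


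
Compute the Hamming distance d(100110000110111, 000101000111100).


Count differing positions: ^ . . . ^ ^ . . . . . ^ . ^ ^ = 6 differences

6


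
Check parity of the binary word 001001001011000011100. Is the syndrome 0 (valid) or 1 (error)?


Syndrome = XOR of all bits = 0 XOR 0 XOR 1 XOR 0 XOR 0 XOR 1 XOR 0 XOR 0 XOR 1 XOR 0 XOR 1 XOR 1 XOR 0 XOR 0 XOR 0 XOR 0 XOR 1 XOR 1 XOR 1 XOR 0 XOR 0 = 0

0


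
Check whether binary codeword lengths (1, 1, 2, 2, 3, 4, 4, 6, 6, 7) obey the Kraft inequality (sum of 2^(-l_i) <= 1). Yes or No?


Kraft sum = sum(2^(-l_i)) = 1.7891, need <= 1. Result: violated (a binary prefix-free code with these lengths cannot exist)

No


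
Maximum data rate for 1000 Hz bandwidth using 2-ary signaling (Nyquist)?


Rate = 2 * B * log2(M) = 2 * 1000 * 1.0 = 2000.0

2000.0 bps


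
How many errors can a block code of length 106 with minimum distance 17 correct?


Correction capability = floor((d-1)/2) = floor((17-1)/2) = 8

8 errors


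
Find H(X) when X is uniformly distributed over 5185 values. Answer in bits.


H = log2(n) = log2(5185) = 12.3401

12.3401 bits


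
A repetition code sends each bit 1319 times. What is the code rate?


Rate = k/n = 1/1319

1/1319


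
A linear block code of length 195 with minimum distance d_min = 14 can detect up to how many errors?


Detection capability = d_min - 1 = 14 - 1 = 13

13 errors


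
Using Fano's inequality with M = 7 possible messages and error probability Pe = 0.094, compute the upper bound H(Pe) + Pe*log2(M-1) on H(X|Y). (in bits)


H(Pe) = -Pe*log2(Pe) - (1-Pe)*log2(1-Pe) = -0.094*log2(0.094) - 0.906*log2(0.906) = 0.320652 + 0.129030 = 0.4497. Pe*log2(M-1) = 0.094*log2(6) = 0.242986. Bound = H(Pe) + Pe*log2(M-1) = 0.320652 + 0.129030 + 0.242986 = 0.6927

0.6927 bits


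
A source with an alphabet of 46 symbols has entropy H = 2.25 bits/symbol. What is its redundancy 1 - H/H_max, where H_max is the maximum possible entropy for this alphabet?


H_max = log2(K) = log2(46) = 5.5236 bits/symbol. Redundancy = 1 - H/H_max = 1 - 2.25/5.5236 = 1 - 0.4073 = 0.5927

0.5927


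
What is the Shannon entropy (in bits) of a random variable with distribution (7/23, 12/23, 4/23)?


H = -sum(p_i * log2(p_i)). Terms: -(7/23)*log2(7/23) = 0.522324; -(12/23)*log2(12/23) = 0.489704; -(4/23)*log2(4/23) = 0.438880. H = 0.522324 + 0.489704 + 0.438880 = 1.4509

1.4509 bits


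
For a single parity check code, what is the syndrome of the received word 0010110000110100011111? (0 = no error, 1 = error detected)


Syndrome = XOR of all bits = 0 XOR 0 XOR 1 XOR 0 XOR 1 XOR 1 XOR 0 XOR 0 XOR 0 XOR 0 XOR 1 XOR 1 XOR 0 XOR 1 XOR 0 XOR 0 XOR 0 XOR 1 XOR 1 XOR 1 XOR 1 XOR 1 = 1

1


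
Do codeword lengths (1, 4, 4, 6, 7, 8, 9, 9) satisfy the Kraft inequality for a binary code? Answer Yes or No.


Kraft sum = sum(2^(-l_i)) = 0.6562, need <= 1. Result: satisfied (a binary prefix-free code with these lengths exists)

Yes


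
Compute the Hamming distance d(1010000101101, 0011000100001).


Count differing positions: ^ . . ^ . . . . . ^ ^ . . = 4 differences

4


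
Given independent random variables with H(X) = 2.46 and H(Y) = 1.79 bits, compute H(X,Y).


For independent variables, H(X,Y) = H(X) + H(Y) = 2.46 + 1.79 = 4.25

4.25 bits


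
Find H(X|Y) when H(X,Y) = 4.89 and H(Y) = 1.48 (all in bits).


H(X|Y) = H(X,Y) - H(Y) = 4.89 - 1.48 = 3.41

3.41 bits


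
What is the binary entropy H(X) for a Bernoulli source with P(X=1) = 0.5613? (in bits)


H = -p*log2(p) - (1-p)*log2(1-p). -0.5613*log2(0.5613) = 0.467650; -0.4387*log2(0.4387) = 0.521480. H = 0.467650 + 0.521480 = 0.9891

0.9891 bits


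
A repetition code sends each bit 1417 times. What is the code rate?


Rate = k/n = 1/1417

1/1417


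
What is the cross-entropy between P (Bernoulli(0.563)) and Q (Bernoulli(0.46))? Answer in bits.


H(P,Q) = -p*log2(q) - (1-p)*log2(1-q). -0.563*log2(0.46) = 0.630726; -0.437*log2(0.54) = 0.388479. H(P,Q) = 0.630726 + 0.388479 = 1.0192

1.0192 bits


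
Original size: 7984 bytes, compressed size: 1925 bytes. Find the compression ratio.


Ratio = original / compressed = 7984 / 1925 = 4.1475

4.1475


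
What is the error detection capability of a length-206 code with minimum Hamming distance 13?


Detection capability = d_min - 1 = 13 - 1 = 12

12 errors


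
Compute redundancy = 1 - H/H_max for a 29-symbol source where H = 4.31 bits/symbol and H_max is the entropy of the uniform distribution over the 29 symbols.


H_max = log2(K) = log2(29) = 4.858 bits/symbol. Redundancy = 1 - H/H_max = 1 - 4.31/4.858 = 1 - 0.8872 = 0.1128

0.1128


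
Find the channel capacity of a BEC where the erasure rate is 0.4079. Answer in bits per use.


C = 1 - epsilon = 1 - 0.4079 = 0.5921

0.5921 bits


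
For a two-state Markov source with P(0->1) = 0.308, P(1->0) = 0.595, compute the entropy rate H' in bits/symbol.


Stationary distribution: pi_0 = p10/(p01+p10) = 0.6589, pi_1 = 0.3411. Entropy rate H' = pi_0*H(p01) + pi_1*H(p10) = 0.6589*0.8909 + 0.3411*0.9738 = 0.9191

0.9191 bits/symbol


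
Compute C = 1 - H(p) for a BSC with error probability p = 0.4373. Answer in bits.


H(p) = -p*log2(p) - (1-p)*log2(1-p) = -0.4373*log2(0.4373) - 0.5627*log2(0.5627) = 0.521832 + 0.466795 = 0.9886. C = 1 - H(p) = 1 - 0.9886 = 0.0114

0.0114 bits


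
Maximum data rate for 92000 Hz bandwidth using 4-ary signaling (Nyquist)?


Rate = 2 * B * log2(M) = 2 * 92000 * 2.0 = 368000.0

368000.0 bps


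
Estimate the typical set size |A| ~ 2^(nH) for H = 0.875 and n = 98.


log2|A_typical| = nH = 98 * 0.875 = 85.75, so |A_typical| ~ 2^85.75 = 6.506e+25

6.506e+25


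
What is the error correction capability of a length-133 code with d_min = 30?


Correction capability = floor((d-1)/2) = floor((30-1)/2) = 14

14 errors


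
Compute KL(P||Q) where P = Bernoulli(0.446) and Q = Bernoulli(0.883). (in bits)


KL = p*log2(p/q) + (1-p)*log2((1-p)/(1-q)) = 0.446*log2(0.446/0.883) + 0.554*log2(0.554/0.117) = 0.8034

0.8034 bits


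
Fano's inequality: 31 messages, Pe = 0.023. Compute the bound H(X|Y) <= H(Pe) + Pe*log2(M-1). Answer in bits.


H(Pe) = -Pe*log2(Pe) - (1-Pe)*log2(1-Pe) = -0.023*log2(0.023) - 0.977*log2(0.977) = 0.125171 + 0.032797 = 0.158. Pe*log2(M-1) = 0.023*log2(30) = 0.112858. Bound = H(Pe) + Pe*log2(M-1) = 0.125171 + 0.032797 + 0.112858 = 0.2708

0.2708 bits


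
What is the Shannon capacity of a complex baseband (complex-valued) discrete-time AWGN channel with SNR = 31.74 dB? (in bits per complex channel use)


SNR_linear = 10^(31.74/10) = 1492.7944; C = log2(1 + SNR_linear) = log2(1 + 1492.7944) = 10.5448

10.5448 bits/channel use


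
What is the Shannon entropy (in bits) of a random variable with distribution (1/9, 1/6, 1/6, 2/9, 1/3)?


H = -sum(p_i * log2(p_i)). Terms: -(1/9)*log2(1/9) = 0.352214; -(1/6)*log2(1/6) = 0.430827; -(1/6)*log2(1/6) = 0.430827; -(2/9)*log2(2/9) = 0.482206; -(1/3)*log2(1/3) = 0.528321. H = 0.352214 + 0.430827 + 0.430827 + 0.482206 + 0.528321 = 2.2244

2.2244 bits


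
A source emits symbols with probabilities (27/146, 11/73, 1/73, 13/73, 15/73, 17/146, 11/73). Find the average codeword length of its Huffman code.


Huffman construction (repeatedly merge the two least-probable nodes; each merge adds 1 bit to every symbol beneath it): 1/73 + 17/146 = 19/146; 19/146 + 11/73 = 41/146; 11/73 + 13/73 = 24/73; 27/146 + 15/73 = 57/146; 41/146 + 24/73 = 89/146; 57/146 + 89/146 = 1. Resulting codeword lengths (in the order the probabilities were given): (2, 3, 4, 3, 2, 4, 3). L_avg = sum(p_i * l_i) = 27/146*2 + 11/73*3 + 1/73*4 + 13/73*3 + 15/73*2 + 17/146*4 + 11/73*3 = 200/73 = 2.7397

2.7397 bits


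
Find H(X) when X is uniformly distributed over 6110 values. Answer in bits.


H = log2(n) = log2(6110) = 12.577

12.577 bits


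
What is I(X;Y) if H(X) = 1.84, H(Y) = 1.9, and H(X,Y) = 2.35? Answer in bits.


I(X;Y) = H(X) + H(Y) - H(X,Y) = 1.84 + 1.9 - 2.35 = 1.39

1.39 bits


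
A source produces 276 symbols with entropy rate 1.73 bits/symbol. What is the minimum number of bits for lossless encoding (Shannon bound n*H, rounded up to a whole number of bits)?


Minimum bits >= n * H = 276 * 1.73 = 477.48, rounded up to a whole number of bits = 478

478 bits


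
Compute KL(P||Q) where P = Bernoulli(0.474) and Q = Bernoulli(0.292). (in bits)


KL = p*log2(p/q) + (1-p)*log2((1-p)/(1-q)) = 0.474*log2(0.474/0.292) + 0.526*log2(0.526/0.708) = 0.1058

0.1058 bits


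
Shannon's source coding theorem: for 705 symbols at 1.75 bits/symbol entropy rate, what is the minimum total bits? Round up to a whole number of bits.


Minimum bits >= n * H = 705 * 1.75 = 1233.75, rounded up to a whole number of bits = 1234

1234 bits


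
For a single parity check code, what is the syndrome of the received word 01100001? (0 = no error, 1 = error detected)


Syndrome = XOR of all bits = 0 XOR 1 XOR 1 XOR 0 XOR 0 XOR 0 XOR 0 XOR 1 = 1

1


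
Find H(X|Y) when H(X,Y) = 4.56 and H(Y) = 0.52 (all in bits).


H(X|Y) = H(X,Y) - H(Y) = 4.56 - 0.52 = 4.04

4.04 bits


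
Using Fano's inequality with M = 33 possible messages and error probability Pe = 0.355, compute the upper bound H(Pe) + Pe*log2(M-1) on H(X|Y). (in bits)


H(Pe) = -Pe*log2(Pe) - (1-Pe)*log2(1-Pe) = -0.355*log2(0.355) - 0.645*log2(0.645) = 0.530409 + 0.408046 = 0.9385. Pe*log2(M-1) = 0.355*log2(32) = 1.775000. Bound = H(Pe) + Pe*log2(M-1) = 0.530409 + 0.408046 + 1.775000 = 2.7135

2.7135 bits


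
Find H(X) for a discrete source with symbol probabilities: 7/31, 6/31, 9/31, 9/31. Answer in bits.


H = -sum(p_i * log2(p_i)). Terms: -(7/31)*log2(7/31) = 0.484771; -(6/31)*log2(6/31) = 0.458561; -(9/31)*log2(9/31) = 0.518014; -(9/31)*log2(9/31) = 0.518014. H = 0.484771 + 0.458561 + 0.518014 + 0.518014 = 1.9794

1.9794 bits
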